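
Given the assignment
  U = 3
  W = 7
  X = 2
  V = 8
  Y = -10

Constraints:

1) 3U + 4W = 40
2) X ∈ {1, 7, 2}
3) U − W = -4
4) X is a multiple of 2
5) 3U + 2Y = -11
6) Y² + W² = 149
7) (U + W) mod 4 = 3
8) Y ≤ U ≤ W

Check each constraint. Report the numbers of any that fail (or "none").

Violated: 1 and 7.

1) 3U + 4W = 3(3) + 4(7) = 37, not 40  FAIL
2) X = 2 is in {1, 7, 2}  OK
3) U − W = 3 − 7 = -4  OK
4) 2 / 2 = 1, so 2 divides 2  OK
5) 3U + 2Y = 3(3) + 2(-10) = -11  OK
6) Y² + W² = (-10)² + 7² = 100 + 49 = 149  OK
7) U + W = 10; 10 mod 4 = 2, not 3  FAIL
8) values -10 ≤ 3 ≤ 7  OK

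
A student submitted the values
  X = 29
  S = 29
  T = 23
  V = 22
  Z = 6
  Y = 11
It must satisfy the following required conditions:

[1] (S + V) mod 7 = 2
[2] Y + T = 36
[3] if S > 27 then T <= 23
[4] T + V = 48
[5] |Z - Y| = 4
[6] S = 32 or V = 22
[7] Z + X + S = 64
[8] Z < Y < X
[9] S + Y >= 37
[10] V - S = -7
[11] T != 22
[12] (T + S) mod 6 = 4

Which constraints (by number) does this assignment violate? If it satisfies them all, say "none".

The assignment fails constraints 2, 4, and 5.

[1] S + V = 51; 51 mod 7 = 2  true
[2] Y + T = 11 + 23 = 34, not 36  false
[3] S = 29 > 27, so we need T ≤ 23; T = 23 ≤ 23  true
[4] T + V = 23 + 22 = 45, not 48  false
[5] |6 - 11| = 5, not 4  false
[6] S = 29 ≠ 32, but V = 22 = 22 (second disjunct)  true
[7] Z + X + S = 6 + 29 + 29 = 64  true
[8] values 6 < 11 < 29  true
[9] S + Y = 29 + 11 = 40; 40 ≥ 37  true
[10] V - S = 22 - 29 = -7  true
[11] T = 23, and 23 ≠ 22  true
[12] T + S = 52; 52 mod 6 = 4  true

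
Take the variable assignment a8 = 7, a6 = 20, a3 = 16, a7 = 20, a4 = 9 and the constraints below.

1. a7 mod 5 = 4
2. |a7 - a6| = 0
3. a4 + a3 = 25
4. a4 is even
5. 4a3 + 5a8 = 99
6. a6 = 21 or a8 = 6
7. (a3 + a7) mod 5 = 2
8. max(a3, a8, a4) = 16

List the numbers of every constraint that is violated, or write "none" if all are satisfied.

1. 20 mod 5 = 0, not 4  fails
2. |20 - 20| = 0  holds
3. a4 + a3 = 9 + 16 = 25  holds
4. a4 = 9 is odd  fails
5. 4a3 + 5a8 = 4(16) + 5(7) = 99  holds
6. a6 = 20 ≠ 21 and a8 = 7 ≠ 6; both disjuncts false  fails
7. a3 + a7 = 36; 36 mod 5 = 1, not 2  fails
8. max(16, 7, 9) = 16  holds

No — constraints 1, 4, 6, 7 are not satisfied.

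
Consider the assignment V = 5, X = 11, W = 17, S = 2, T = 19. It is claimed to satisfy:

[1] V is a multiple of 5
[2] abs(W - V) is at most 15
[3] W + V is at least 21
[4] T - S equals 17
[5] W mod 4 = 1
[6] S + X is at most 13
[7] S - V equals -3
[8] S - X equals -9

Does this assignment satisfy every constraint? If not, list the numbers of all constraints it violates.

The assignment satisfies every constraint.

[1] 5 / 5 = 1, so 5 divides 5  OK
[2] abs(17 - 5) = 12; 12 ≤ 15  OK
[3] W + V = 17 + 5 = 22; 22 ≥ 21  OK
[4] T - S = 19 - 2 = 17  OK
[5] 17 mod 4 = 1  OK
[6] S + X = 2 + 11 = 13; 13 ≤ 13  OK
[7] S - V = 2 - 5 = -3  OK
[8] S - X = 2 - 11 = -9  OK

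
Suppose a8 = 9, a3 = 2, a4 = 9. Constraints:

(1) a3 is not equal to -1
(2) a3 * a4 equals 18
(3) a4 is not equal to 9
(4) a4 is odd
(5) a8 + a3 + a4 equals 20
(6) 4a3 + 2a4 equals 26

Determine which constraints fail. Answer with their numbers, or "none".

(1) a3 = 2, and 2 ≠ -1  OK
(2) a3 * a4 = 2 * 9 = 18  OK
(3) a4 = 9, but 9 is required to differ  FAIL
(4) a4 = 9 is odd  OK
(5) a8 + a3 + a4 = 9 + 2 + 9 = 20  OK
(6) 4a3 + 2a4 = 4(2) + 2(9) = 26  OK

Constraint 3 does not hold.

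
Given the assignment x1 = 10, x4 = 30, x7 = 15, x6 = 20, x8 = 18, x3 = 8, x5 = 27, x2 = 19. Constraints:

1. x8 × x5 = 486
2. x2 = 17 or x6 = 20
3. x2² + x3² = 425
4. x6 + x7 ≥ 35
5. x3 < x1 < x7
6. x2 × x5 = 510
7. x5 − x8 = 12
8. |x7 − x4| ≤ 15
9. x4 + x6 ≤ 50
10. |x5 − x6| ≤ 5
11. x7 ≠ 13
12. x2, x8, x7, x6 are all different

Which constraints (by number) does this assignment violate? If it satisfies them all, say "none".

1. x8 × x5 = 18 × 27 = 486  ✓
2. x2 = 19 ≠ 17, but x6 = 20 = 20 (second disjunct)  ✓
3. x2² + x3² = 19² + 8² = 361 + 64 = 425  ✓
4. x6 + x7 = 20 + 15 = 35; 35 ≥ 35  ✓
5. values 8 < 10 < 15  ✓
6. x2 × x5 = 19 × 27 = 513, not 510  ✗
7. x5 − x8 = 27 − 18 = 9, not 12  ✗
8. |15 − 30| = 15; 15 ≤ 15  ✓
9. x4 + x6 = 30 + 20 = 50; 50 ≤ 50  ✓
10. |27 − 20| = 7; 7 > 5, exceeds bound 5  ✗
11. x7 = 15, and 15 ≠ 13  ✓
12. values 19, 18, 15, 20 are pairwise distinct  ✓

No — constraints 6, 7, 10 are not satisfied.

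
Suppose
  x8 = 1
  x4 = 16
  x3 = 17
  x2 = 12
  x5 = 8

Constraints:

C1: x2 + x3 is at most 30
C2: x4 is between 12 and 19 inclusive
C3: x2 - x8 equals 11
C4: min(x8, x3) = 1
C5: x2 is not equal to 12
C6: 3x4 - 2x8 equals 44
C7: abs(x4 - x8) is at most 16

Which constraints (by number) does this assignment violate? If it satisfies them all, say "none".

Constraints 5, 6 are violated.

C1: x2 + x3 = 12 + 17 = 29; 29 ≤ 30 — holds.
C2: x4 = 16 lies in [12, 19] — holds.
C3: x2 - x8 = 12 - 1 = 11 — holds.
C4: min(1, 17) = 1 — holds.
C5: x2 = 12, but 12 is required to differ — does not hold.
C6: 3x4 - 2x8 = 3(16) - 2(1) = 46, not 44 — does not hold.
C7: abs(16 - 1) = 15; 15 ≤ 16 — holds.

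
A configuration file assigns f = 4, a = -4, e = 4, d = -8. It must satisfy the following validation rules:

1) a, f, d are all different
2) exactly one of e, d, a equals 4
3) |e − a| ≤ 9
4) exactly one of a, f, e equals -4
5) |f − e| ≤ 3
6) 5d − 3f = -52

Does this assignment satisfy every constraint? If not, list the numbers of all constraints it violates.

1) values -4, 4, -8 are pairwise distinct — holds.
2) e=4, d=-8, a=-4; 1 of them equals 4 — holds.
3) |4 − (-4)| = 8; 8 ≤ 9 — holds.
4) a=-4, f=4, e=4; 1 of them equals -4 — holds.
5) |4 − 4| = 0; 0 ≤ 3 — holds.
6) 5d − 3f = 5(-8) − 3(4) = -52 — holds.

Yes — all constraints hold.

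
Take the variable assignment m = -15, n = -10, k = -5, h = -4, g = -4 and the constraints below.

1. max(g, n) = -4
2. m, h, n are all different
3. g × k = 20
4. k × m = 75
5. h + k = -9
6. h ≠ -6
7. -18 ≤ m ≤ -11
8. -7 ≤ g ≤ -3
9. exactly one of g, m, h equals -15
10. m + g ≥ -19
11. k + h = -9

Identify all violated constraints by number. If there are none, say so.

1. max(-4, -10) = -4 — holds.
2. values -15, -4, -10 are pairwise distinct — holds.
3. g × k = -4 × (-5) = 20 — holds.
4. k × m = -5 × (-15) = 75 — holds.
5. h + k = -4 + (-5) = -9 — holds.
6. h = -4, and -4 ≠ -6 — holds.
7. m = -15 lies in [-18, -11] — holds.
8. g = -4 lies in [-7, -3] — holds.
9. g=-4, m=-15, h=-4; 1 of them equals -15 — holds.
10. m + g = -15 + (-4) = -19; -19 ≥ -19 — holds.
11. k + h = -5 + (-4) = -9 — holds.

All constraints are satisfied.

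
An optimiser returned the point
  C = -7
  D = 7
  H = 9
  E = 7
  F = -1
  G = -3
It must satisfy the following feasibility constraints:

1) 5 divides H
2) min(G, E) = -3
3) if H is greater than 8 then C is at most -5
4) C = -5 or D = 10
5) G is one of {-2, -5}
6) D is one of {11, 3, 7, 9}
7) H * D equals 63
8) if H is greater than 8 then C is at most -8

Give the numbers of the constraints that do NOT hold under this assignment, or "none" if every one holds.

1) 9 = 5*1 + 4, so 5 does not divide 9 — violated.
2) min(-3, 7) = -3 — satisfied.
3) H = 9 > 8, so we need C ≤ -5; C = -7 ≤ -5 — satisfied.
4) C = -7 ≠ -5 and D = 7 ≠ 10; both disjuncts false — violated.
5) G = -3 is not in {-2, -5} — violated.
6) D = 7 is in {11, 3, 7, 9} — satisfied.
7) H * D = 9 * 7 = 63 — satisfied.
8) H = 9 > 8, so we need C ≤ -8; but C = -7 > -8 — violated.

Constraints 1, 4, 5, and 8 do not hold.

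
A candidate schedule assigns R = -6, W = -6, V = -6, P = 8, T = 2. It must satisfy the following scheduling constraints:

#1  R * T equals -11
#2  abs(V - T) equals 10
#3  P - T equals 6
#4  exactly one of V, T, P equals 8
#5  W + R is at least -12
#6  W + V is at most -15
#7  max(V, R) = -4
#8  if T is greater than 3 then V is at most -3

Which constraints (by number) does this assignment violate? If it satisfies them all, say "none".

The assignment fails constraints 1, 2, 6, 7.

#1 R * T = -6 * 2 = -12, not -11  false
#2 abs(-6 - 2) = 8, not 10  false
#3 P - T = 8 - 2 = 6  true
#4 V=-6, T=2, P=8; 1 of them equals 8  true
#5 W + R = -6 + (-6) = -12; -12 ≥ -12  true
#6 W + V = -6 + (-6) = -12; -12 > -15, bound -15 not met  false
#7 max(-6, -6) = -6, not -4  false
#8 T = 2, not > 3; antecedent false, conditional vacuously true  true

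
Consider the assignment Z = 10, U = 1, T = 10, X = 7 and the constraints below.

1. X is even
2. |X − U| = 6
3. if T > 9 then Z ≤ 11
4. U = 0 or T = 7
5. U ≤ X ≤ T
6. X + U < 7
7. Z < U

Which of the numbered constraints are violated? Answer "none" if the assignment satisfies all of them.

1. X = 7 is odd  ✗
2. |7 − 1| = 6  ✓
3. T = 10 > 9, so we need Z ≤ 11; Z = 10 ≤ 11  ✓
4. U = 1 ≠ 0 and T = 10 ≠ 7; both disjuncts false  ✗
5. values 1 ≤ 7 ≤ 10  ✓
6. X + U = 7 + 1 = 8; 8 ≥ 7, bound 7 not met  ✗
7. Z = 10, U = 1; 10 ≥ 1 (want <)  ✗

The assignment fails constraints 1, 4, 6, 7.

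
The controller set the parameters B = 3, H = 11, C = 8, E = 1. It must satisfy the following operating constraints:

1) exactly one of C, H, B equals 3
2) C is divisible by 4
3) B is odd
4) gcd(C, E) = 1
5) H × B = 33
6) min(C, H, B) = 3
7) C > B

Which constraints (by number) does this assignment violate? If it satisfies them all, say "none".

1) C=8, H=11, B=3; 1 of them equals 3 — holds.
2) 8 / 4 = 2, so 4 divides 8 — holds.
3) B = 3 is odd — holds.
4) gcd(8, 1) = 1 — holds.
5) H × B = 11 × 3 = 33 — holds.
6) min(8, 11, 3) = 3 — holds.
7) C = 8, B = 3; 8 > 3 — holds.

The assignment satisfies every constraint.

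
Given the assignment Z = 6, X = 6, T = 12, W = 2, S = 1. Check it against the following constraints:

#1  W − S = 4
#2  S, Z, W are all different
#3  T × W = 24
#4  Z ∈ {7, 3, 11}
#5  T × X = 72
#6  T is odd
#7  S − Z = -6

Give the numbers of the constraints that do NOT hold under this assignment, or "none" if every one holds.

Constraints 1, 4, 6, 7 do not hold.

#1 W − S = 2 − 1 = 1, not 4  ✗
#2 values 1, 6, 2 are pairwise distinct  ✓
#3 T × W = 12 × 2 = 24  ✓
#4 Z = 6 is not in {7, 3, 11}  ✗
#5 T × X = 12 × 6 = 72  ✓
#6 T = 12 is even  ✗
#7 S − Z = 1 − 6 = -5, not -6  ✗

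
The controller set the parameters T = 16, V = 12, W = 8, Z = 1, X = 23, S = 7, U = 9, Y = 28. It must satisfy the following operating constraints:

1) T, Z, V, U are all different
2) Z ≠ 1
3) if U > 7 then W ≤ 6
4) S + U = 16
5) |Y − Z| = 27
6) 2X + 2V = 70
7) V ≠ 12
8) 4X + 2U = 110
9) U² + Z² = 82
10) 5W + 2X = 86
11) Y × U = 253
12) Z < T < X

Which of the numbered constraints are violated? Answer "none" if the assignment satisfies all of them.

The assignment fails constraints 2, 3, 7, and 11.

1) values 16, 1, 12, 9 are pairwise distinct — satisfied.
2) Z = 1, but 1 is required to differ — violated.
3) U = 9 > 7, so we need W ≤ 6; but W = 8 > 6 — violated.
4) S + U = 7 + 9 = 16 — satisfied.
5) |28 − 1| = 27 — satisfied.
6) 2X + 2V = 2(23) + 2(12) = 70 — satisfied.
7) V = 12, but 12 is required to differ — violated.
8) 4X + 2U = 4(23) + 2(9) = 110 — satisfied.
9) U² + Z² = 9² + 1² = 81 + 1 = 82 — satisfied.
10) 5W + 2X = 5(8) + 2(23) = 86 — satisfied.
11) Y × U = 28 × 9 = 252, not 253 — violated.
12) values 1 < 16 < 23 — satisfied.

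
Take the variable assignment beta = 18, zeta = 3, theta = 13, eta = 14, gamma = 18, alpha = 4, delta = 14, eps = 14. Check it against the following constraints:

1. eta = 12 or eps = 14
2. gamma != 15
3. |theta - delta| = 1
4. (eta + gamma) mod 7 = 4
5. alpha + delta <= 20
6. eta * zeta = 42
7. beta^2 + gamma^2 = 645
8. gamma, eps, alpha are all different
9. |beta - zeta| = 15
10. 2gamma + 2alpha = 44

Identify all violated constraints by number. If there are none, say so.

1. eta = 14 ≠ 12, but eps = 14 = 14 (second disjunct)  true
2. gamma = 18, and 18 ≠ 15  true
3. |13 - 14| = 1  true
4. eta + gamma = 32; 32 mod 7 = 4  true
5. alpha + delta = 4 + 14 = 18; 18 ≤ 20  true
6. eta * zeta = 14 * 3 = 42  true
7. beta^2 + gamma^2 = 18^2 + 18^2 = 324 + 324 = 648, not 645  false
8. values 18, 14, 4 are pairwise distinct  true
9. |18 - 3| = 15  true
10. 2gamma + 2alpha = 2(18) + 2(4) = 44  true

Constraint 7 does not hold.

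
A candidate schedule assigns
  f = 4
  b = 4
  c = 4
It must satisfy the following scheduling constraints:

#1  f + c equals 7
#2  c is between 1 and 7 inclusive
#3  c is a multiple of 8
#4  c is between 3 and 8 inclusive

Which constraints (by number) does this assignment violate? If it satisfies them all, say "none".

#1 f + c = 4 + 4 = 8, not 7 — violated.
#2 c = 4 lies in [1, 7] — satisfied.
#3 4 = 8*0 + 4, so 8 does not divide 4 — violated.
#4 c = 4 lies in [3, 8] — satisfied.

Constraints 1, 3 do not hold.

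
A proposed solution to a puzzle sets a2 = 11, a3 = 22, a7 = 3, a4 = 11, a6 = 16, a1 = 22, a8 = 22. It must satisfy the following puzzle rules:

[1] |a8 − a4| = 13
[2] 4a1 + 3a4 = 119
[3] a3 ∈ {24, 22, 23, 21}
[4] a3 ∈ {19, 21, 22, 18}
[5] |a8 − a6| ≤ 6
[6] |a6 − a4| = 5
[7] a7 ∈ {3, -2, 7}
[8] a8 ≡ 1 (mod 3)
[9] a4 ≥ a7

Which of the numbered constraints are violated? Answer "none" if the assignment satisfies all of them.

[1] |22 − 11| = 11, not 13 — fails.
[2] 4a1 + 3a4 = 4(22) + 3(11) = 121, not 119 — fails.
[3] a3 = 22 is in {24, 22, 23, 21} — holds.
[4] a3 = 22 is in {19, 21, 22, 18} — holds.
[5] |22 − 16| = 6; 6 ≤ 6 — holds.
[6] |16 − 11| = 5 — holds.
[7] a7 = 3 is in {3, -2, 7} — holds.
[8] 22 mod 3 = 1 — holds.
[9] a4 = 11, a7 = 3; 11 ≥ 3 — holds.

Violated: 1, 2.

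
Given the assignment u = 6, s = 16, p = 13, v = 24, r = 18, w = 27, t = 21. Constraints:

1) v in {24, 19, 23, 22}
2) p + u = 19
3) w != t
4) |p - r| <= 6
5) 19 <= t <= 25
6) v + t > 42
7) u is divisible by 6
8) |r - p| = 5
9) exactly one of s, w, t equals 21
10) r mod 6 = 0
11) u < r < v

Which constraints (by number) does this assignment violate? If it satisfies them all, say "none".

1) v = 24 is in {24, 19, 23, 22} — holds.
2) p + u = 13 + 6 = 19 — holds.
3) w = 27, t = 21; distinct — holds.
4) |13 - 18| = 5; 5 ≤ 6 — holds.
5) t = 21 lies in [19, 25] — holds.
6) v + t = 24 + 21 = 45; 45 > 42 — holds.
7) 6 / 6 = 1, so 6 divides 6 — holds.
8) |18 - 13| = 5 — holds.
9) s=16, w=27, t=21; 1 of them equals 21 — holds.
10) 18 mod 6 = 0 — holds.
11) values 6 < 18 < 24 — holds.

Yes — all constraints hold.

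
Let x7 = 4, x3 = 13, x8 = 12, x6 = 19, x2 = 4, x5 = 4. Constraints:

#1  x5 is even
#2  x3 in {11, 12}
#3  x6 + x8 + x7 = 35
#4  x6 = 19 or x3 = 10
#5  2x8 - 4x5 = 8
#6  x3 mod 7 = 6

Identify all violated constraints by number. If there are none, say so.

Violated: 2.

#1 x5 = 4 is even — satisfied.
#2 x3 = 13 is not in {11, 12} — violated.
#3 x6 + x8 + x7 = 19 + 12 + 4 = 35 — satisfied.
#4 x6 = 19 = 19 (first disjunct) — satisfied.
#5 2x8 - 4x5 = 2(12) - 4(4) = 8 — satisfied.
#6 13 mod 7 = 6 — satisfied.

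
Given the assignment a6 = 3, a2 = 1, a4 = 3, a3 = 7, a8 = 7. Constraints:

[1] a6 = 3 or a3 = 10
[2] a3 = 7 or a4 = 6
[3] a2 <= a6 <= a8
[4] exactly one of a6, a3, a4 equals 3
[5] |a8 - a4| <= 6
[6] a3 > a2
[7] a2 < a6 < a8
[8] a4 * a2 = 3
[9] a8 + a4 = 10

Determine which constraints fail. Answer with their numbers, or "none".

No — constraint 4 is not satisfied.

[1] a6 = 3 = 3 (first disjunct) — OK.
[2] a3 = 7 = 7 (first disjunct) — OK.
[3] values 1 <= 3 <= 7 — OK.
[4] a6=3, a3=7, a4=3; 2 of them equal 3, not exactly one — violated.
[5] |7 - 3| = 4; 4 ≤ 6 — OK.
[6] a3 = 7, a2 = 1; 7 > 1 — OK.
[7] values 1 < 3 < 7 — OK.
[8] a4 * a2 = 3 * 1 = 3 — OK.
[9] a8 + a4 = 7 + 3 = 10 — OK.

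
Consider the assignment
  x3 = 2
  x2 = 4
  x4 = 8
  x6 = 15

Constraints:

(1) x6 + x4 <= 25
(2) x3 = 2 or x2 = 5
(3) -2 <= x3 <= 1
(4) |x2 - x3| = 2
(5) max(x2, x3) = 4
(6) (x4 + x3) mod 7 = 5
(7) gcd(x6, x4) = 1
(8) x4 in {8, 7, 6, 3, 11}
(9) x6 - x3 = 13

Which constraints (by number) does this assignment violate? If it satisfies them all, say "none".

No — constraints 3, 6 are not satisfied.

(1) x6 + x4 = 15 + 8 = 23; 23 ≤ 25  holds
(2) x3 = 2 = 2 (first disjunct)  holds
(3) x3 = 2 is outside [-2, 1]  fails
(4) |4 - 2| = 2  holds
(5) max(4, 2) = 4  holds
(6) x4 + x3 = 10; 10 mod 7 = 3, not 5  fails
(7) gcd(15, 8) = 1  holds
(8) x4 = 8 is in {8, 7, 6, 3, 11}  holds
(9) x6 - x3 = 15 - 2 = 13  holds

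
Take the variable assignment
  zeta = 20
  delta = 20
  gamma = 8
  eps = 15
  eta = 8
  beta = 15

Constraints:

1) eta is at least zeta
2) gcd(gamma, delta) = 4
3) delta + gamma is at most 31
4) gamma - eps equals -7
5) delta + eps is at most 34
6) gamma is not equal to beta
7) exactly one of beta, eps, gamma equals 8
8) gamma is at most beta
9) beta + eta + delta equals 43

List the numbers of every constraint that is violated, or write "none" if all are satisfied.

Violated: 1, 5.

1) eta = 8, zeta = 20; 8 < 20 (want ≥) — violated.
2) gcd(8, 20) = 4 — satisfied.
3) delta + gamma = 20 + 8 = 28; 28 ≤ 31 — satisfied.
4) gamma - eps = 8 - 15 = -7 — satisfied.
5) delta + eps = 20 + 15 = 35; 35 > 34, bound 34 not met — violated.
6) gamma = 8, beta = 15; distinct — satisfied.
7) beta=15, eps=15, gamma=8; 1 of them equals 8 — satisfied.
8) gamma = 8, beta = 15; 8 ≤ 15 — satisfied.
9) beta + eta + delta = 15 + 8 + 20 = 43 — satisfied.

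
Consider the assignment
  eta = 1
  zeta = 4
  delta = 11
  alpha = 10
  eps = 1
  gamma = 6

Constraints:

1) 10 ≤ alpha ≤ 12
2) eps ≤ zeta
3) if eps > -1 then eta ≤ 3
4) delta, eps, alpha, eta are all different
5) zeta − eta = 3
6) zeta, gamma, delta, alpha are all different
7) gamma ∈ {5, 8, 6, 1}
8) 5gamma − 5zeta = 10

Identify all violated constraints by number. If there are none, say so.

1) alpha = 10 lies in [10, 12]  ✔
2) eps = 1, zeta = 4; 1 ≤ 4  ✔
3) eps = 1 > -1, so we need eta ≤ 3; eta = 1 ≤ 3  ✔
4) eps = eta = 1, not all different  ✘
5) zeta − eta = 4 − 1 = 3  ✔
6) values 4, 6, 11, 10 are pairwise distinct  ✔
7) gamma = 6 is in {5, 8, 6, 1}  ✔
8) 5gamma − 5zeta = 5(6) − 5(4) = 10  ✔

No — constraint 4 is not satisfied.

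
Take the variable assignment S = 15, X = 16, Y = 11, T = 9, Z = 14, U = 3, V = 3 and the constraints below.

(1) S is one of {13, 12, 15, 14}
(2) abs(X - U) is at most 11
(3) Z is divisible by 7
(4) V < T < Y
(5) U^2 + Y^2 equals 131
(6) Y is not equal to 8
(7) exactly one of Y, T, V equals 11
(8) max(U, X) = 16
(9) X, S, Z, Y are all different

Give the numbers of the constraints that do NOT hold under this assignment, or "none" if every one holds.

Violated: 2 and 5.

(1) S = 15 is in {13, 12, 15, 14} — holds.
(2) abs(16 - 3) = 13; 13 > 11, exceeds bound 11 — does not hold.
(3) 14 / 7 = 2, so 7 divides 14 — holds.
(4) values 3 < 9 < 11 — holds.
(5) U^2 + Y^2 = 3^2 + 11^2 = 9 + 121 = 130, not 131 — does not hold.
(6) Y = 11, and 11 ≠ 8 — holds.
(7) Y=11, T=9, V=3; 1 of them equals 11 — holds.
(8) max(3, 16) = 16 — holds.
(9) values 16, 15, 14, 11 are pairwise distinct — holds.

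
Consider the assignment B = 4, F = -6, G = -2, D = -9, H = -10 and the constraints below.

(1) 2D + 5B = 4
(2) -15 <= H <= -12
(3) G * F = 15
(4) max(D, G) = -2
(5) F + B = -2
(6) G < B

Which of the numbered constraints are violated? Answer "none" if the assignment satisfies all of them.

Violated: 1, 2, 3.

(1) 2D + 5B = 2(-9) + 5(4) = 2, not 4 — violated.
(2) H = -10 is outside [-15, -12] — violated.
(3) G * F = -2 * (-6) = 12, not 15 — violated.
(4) max(-9, -2) = -2 — satisfied.
(5) F + B = -6 + 4 = -2 — satisfied.
(6) G = -2, B = 4; -2 < 4 — satisfied.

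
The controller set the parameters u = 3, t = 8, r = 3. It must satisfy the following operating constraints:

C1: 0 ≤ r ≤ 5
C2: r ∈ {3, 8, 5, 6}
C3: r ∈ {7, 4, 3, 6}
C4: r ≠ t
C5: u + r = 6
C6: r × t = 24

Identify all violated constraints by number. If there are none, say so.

The assignment satisfies every constraint.

C1: r = 3 lies in [0, 5] — OK.
C2: r = 3 is in {3, 8, 5, 6} — OK.
C3: r = 3 is in {7, 4, 3, 6} — OK.
C4: r = 3, t = 8; distinct — OK.
C5: u + r = 3 + 3 = 6 — OK.
C6: r × t = 3 × 8 = 24 — OK.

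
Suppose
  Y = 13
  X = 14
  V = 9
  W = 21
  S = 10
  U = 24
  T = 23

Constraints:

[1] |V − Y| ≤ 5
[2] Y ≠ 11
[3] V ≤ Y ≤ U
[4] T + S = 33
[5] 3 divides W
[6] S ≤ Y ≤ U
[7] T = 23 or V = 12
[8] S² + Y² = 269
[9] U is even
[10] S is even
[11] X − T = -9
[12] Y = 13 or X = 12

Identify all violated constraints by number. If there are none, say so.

Yes — all constraints hold.

[1] |9 − 13| = 4; 4 ≤ 5 — holds.
[2] Y = 13, and 13 ≠ 11 — holds.
[3] values 9 ≤ 13 ≤ 24 — holds.
[4] T + S = 23 + 10 = 33 — holds.
[5] 21 / 3 = 7, so 3 divides 21 — holds.
[6] values 10 ≤ 13 ≤ 24 — holds.
[7] T = 23 = 23 (first disjunct) — holds.
[8] S² + Y² = 10² + 13² = 100 + 169 = 269 — holds.
[9] U = 24 is even — holds.
[10] S = 10 is even — holds.
[11] X − T = 14 − 23 = -9 — holds.
[12] Y = 13 = 13 (first disjunct) — holds.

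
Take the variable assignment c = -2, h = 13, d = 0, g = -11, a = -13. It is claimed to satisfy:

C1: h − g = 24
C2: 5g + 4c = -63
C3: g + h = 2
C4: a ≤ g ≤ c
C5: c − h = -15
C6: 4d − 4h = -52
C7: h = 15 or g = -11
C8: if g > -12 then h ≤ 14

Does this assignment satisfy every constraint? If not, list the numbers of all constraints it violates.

C1: h − g = 13 − (-11) = 24  holds
C2: 5g + 4c = 5(-11) + 4(-2) = -63  holds
C3: g + h = -11 + 13 = 2  holds
C4: values -13 ≤ -11 ≤ -2  holds
C5: c − h = -2 − 13 = -15  holds
C6: 4d − 4h = 4(0) − 4(13) = -52  holds
C7: h = 13 ≠ 15, but g = -11 = -11 (second disjunct)  holds
C8: g = -11 > -12, so we need h ≤ 14; h = 13 ≤ 14  holds

All constraints are satisfied.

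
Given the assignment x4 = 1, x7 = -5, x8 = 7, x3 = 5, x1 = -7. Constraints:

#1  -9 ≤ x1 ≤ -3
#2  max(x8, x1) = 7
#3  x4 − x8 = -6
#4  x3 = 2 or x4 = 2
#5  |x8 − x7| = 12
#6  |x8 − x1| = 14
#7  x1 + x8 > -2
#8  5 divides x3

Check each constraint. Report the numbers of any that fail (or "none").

Constraint 4 does not hold.

#1 x1 = -7 lies in [-9, -3] — OK.
#2 max(7, -7) = 7 — OK.
#3 x4 − x8 = 1 − 7 = -6 — OK.
#4 x3 = 5 ≠ 2 and x4 = 1 ≠ 2; both disjuncts false — violated.
#5 |7 − (-5)| = 12 — OK.
#6 |7 − (-7)| = 14 — OK.
#7 x1 + x8 = -7 + 7 = 0; 0 > -2 — OK.
#8 5 / 5 = 1, so 5 divides 5 — OK.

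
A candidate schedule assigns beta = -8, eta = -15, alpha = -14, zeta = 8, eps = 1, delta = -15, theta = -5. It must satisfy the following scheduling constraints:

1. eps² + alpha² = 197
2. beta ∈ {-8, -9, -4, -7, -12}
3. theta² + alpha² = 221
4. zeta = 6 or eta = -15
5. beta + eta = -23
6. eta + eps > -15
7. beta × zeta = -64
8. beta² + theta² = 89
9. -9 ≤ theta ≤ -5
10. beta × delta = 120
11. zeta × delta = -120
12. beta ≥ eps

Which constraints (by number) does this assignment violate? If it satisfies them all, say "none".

The assignment fails constraint 12.

1. eps² + alpha² = 1² + (-14)² = 1 + 196 = 197 — holds.
2. beta = -8 is in {-8, -9, -4, -7, -12} — holds.
3. theta² + alpha² = (-5)² + (-14)² = 25 + 196 = 221 — holds.
4. zeta = 8 ≠ 6, but eta = -15 = -15 (second disjunct) — holds.
5. beta + eta = -8 + (-15) = -23 — holds.
6. eta + eps = -15 + 1 = -14; -14 > -15 — holds.
7. beta × zeta = -8 × 8 = -64 — holds.
8. beta² + theta² = (-8)² + (-5)² = 64 + 25 = 89 — holds.
9. theta = -5 lies in [-9, -5] — holds.
10. beta × delta = -8 × (-15) = 120 — holds.
11. zeta × delta = 8 × (-15) = -120 — holds.
12. beta = -8, eps = 1; -8 < 1 (want ≥) — does not hold.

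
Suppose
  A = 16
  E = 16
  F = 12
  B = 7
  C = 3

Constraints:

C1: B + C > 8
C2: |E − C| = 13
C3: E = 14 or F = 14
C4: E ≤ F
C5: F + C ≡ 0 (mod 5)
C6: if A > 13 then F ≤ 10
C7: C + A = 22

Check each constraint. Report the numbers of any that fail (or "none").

Constraints 3, 4, 6, and 7 do not hold.

C1: B + C = 7 + 3 = 10; 10 > 8 — holds.
C2: |16 − 3| = 13 — holds.
C3: E = 16 ≠ 14 and F = 12 ≠ 14; both disjuncts false — fails.
C4: E = 16, F = 12; 16 > 12 (want ≤) — fails.
C5: F + C = 15; 15 mod 5 = 0 — holds.
C6: A = 16 > 13, so we need F ≤ 10; but F = 12 > 10 — fails.
C7: C + A = 3 + 16 = 19, not 22 — fails.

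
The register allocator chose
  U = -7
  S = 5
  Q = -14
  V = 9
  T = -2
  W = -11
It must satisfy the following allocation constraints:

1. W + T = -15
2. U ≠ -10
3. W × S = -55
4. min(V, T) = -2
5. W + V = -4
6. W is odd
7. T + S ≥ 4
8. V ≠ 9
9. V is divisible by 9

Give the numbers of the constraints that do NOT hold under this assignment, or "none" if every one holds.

The assignment fails constraints 1, 5, 7, and 8.

1. W + T = -11 + (-2) = -13, not -15 — violated.
2. U = -7, and -7 ≠ -10 — satisfied.
3. W × S = -11 × 5 = -55 — satisfied.
4. min(9, -2) = -2 — satisfied.
5. W + V = -11 + 9 = -2, not -4 — violated.
6. W = -11 is odd — satisfied.
7. T + S = -2 + 5 = 3; 3 < 4, bound 4 not met — violated.
8. V = 9, but 9 is required to differ — violated.
9. 9 / 9 = 1, so 9 divides 9 — satisfied.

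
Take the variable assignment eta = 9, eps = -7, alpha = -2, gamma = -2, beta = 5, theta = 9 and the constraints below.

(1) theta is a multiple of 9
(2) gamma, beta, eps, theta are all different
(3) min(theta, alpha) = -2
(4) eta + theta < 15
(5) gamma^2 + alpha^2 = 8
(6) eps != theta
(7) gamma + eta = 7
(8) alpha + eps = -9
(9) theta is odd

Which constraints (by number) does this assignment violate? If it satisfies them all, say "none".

No — constraint 4 is not satisfied.

(1) 9 / 9 = 1, so 9 divides 9  ✔
(2) values -2, 5, -7, 9 are pairwise distinct  ✔
(3) min(9, -2) = -2  ✔
(4) eta + theta = 9 + 9 = 18; 18 ≥ 15, bound 15 not met  ✘
(5) gamma^2 + alpha^2 = (-2)^2 + (-2)^2 = 4 + 4 = 8  ✔
(6) eps = -7, theta = 9; distinct  ✔
(7) gamma + eta = -2 + 9 = 7  ✔
(8) alpha + eps = -2 + (-7) = -9  ✔
(9) theta = 9 is odd  ✔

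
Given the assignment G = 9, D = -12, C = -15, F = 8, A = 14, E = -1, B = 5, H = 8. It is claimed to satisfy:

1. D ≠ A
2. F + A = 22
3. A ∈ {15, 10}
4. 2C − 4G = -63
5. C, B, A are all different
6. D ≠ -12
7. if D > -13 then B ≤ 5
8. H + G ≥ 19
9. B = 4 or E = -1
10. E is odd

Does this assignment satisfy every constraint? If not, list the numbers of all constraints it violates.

1. D = -12, A = 14; distinct  true
2. F + A = 8 + 14 = 22  true
3. A = 14 is not in {15, 10}  false
4. 2C − 4G = 2(-15) − 4(9) = -66, not -63  false
5. values -15, 5, 14 are pairwise distinct  true
6. D = -12, but -12 is required to differ  false
7. D = -12 > -13, so we need B ≤ 5; B = 5 ≤ 5  true
8. H + G = 8 + 9 = 17; 17 < 19, bound 19 not met  false
9. B = 5 ≠ 4, but E = -1 = -1 (second disjunct)  true
10. E = -1 is odd  true

The assignment fails constraints 3, 4, 6, and 8.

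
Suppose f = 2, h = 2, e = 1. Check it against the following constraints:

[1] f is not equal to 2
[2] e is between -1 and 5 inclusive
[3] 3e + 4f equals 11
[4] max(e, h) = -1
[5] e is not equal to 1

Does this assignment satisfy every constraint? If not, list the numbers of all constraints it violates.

Violated: 1, 4, and 5.

[1] f = 2, but 2 is required to differ — violated.
[2] e = 1 lies in [-1, 5] — satisfied.
[3] 3e + 4f = 3(1) + 4(2) = 11 — satisfied.
[4] max(1, 2) = 2, not -1 — violated.
[5] e = 1, but 1 is required to differ — violated.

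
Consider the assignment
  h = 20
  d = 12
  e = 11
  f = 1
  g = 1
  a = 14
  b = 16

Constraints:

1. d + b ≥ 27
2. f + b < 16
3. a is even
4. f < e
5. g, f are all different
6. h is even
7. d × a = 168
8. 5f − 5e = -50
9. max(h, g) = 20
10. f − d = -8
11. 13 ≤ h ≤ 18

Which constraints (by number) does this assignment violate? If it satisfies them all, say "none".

Violated: 2, 5, 10, and 11.

1. d + b = 12 + 16 = 28; 28 ≥ 27  true
2. f + b = 1 + 16 = 17; 17 ≥ 16, bound 16 not met  false
3. a = 14 is even  true
4. f = 1, e = 11; 1 < 11  true
5. g = f = 1, not all different  false
6. h = 20 is even  true
7. d × a = 12 × 14 = 168  true
8. 5f − 5e = 5(1) − 5(11) = -50  true
9. max(20, 1) = 20  true
10. f − d = 1 − 12 = -11, not -8  false
11. h = 20 is outside [13, 18]  false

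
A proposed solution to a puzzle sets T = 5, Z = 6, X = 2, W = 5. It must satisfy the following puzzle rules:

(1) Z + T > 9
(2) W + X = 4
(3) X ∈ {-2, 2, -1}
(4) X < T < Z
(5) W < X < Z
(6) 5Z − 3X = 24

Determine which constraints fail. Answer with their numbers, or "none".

(1) Z + T = 6 + 5 = 11; 11 > 9 — OK.
(2) W + X = 5 + 2 = 7, not 4 — violated.
(3) X = 2 is in {-2, 2, -1} — OK.
(4) values 2 < 5 < 6 — OK.
(5) values 5, 2, 6; W = 5 is not < X = 2 — violated.
(6) 5Z − 3X = 5(6) − 3(2) = 24 — OK.

Constraints 2 and 5 do not hold.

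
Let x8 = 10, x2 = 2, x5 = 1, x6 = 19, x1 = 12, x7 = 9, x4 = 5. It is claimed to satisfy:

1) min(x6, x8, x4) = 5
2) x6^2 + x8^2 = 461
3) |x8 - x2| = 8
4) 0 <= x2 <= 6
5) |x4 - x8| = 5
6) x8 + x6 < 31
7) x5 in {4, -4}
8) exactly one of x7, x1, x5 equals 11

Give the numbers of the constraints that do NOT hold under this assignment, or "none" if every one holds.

Violated: 7, 8.

1) min(19, 10, 5) = 5  OK
2) x6^2 + x8^2 = 19^2 + 10^2 = 361 + 100 = 461  OK
3) |10 - 2| = 8  OK
4) x2 = 2 lies in [0, 6]  OK
5) |5 - 10| = 5  OK
6) x8 + x6 = 10 + 19 = 29; 29 < 31  OK
7) x5 = 1 is not in {4, -4}  FAIL
8) x7=9, x1=12, x5=1; 0 of them equal 11, not exactly one  FAIL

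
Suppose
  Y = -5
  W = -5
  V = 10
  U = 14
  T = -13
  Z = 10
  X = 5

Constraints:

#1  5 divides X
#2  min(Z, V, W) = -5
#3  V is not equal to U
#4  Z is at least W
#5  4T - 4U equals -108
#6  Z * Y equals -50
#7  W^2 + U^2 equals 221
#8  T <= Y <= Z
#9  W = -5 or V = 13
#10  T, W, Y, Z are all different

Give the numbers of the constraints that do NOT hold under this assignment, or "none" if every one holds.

Violated: 10.

#1 5 / 5 = 1, so 5 divides 5  ✓
#2 min(10, 10, -5) = -5  ✓
#3 V = 10, U = 14; distinct  ✓
#4 Z = 10, W = -5; 10 ≥ -5  ✓
#5 4T - 4U = 4(-13) - 4(14) = -108  ✓
#6 Z * Y = 10 * (-5) = -50  ✓
#7 W^2 + U^2 = (-5)^2 + 14^2 = 25 + 196 = 221  ✓
#8 values -13 <= -5 <= 10  ✓
#9 W = -5 = -5 (first disjunct)  ✓
#10 W = Y = -5, not all different  ✗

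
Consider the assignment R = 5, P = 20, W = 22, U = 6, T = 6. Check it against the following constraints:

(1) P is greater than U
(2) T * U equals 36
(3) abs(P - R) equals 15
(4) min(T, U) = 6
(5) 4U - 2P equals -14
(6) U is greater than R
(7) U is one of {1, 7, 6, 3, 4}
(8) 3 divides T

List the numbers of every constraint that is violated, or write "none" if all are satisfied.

The assignment fails constraint 5.

(1) P = 20, U = 6; 20 > 6  ✔
(2) T * U = 6 * 6 = 36  ✔
(3) abs(20 - 5) = 15  ✔
(4) min(6, 6) = 6  ✔
(5) 4U - 2P = 4(6) - 2(20) = -16, not -14  ✘
(6) U = 6, R = 5; 6 > 5  ✔
(7) U = 6 is in {1, 7, 6, 3, 4}  ✔
(8) 6 / 3 = 2, so 3 divides 6  ✔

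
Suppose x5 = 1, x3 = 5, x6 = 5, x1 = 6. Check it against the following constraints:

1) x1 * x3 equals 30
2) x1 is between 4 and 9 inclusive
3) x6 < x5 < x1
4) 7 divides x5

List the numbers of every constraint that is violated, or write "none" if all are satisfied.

Constraints 3 and 4 are violated.

1) x1 * x3 = 6 * 5 = 30 — holds.
2) x1 = 6 lies in [4, 9] — holds.
3) values 5, 1, 6; x6 = 5 is not < x5 = 1 — does not hold.
4) 1 = 7*0 + 1, so 7 does not divide 1 — does not hold.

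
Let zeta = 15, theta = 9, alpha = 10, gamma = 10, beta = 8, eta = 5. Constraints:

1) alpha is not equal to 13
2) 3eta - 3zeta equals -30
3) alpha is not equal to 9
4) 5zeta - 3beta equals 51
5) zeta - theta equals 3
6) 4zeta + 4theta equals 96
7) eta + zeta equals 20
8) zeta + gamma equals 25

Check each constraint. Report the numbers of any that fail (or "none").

1) alpha = 10, and 10 ≠ 13 — holds.
2) 3eta - 3zeta = 3(5) - 3(15) = -30 — holds.
3) alpha = 10, and 10 ≠ 9 — holds.
4) 5zeta - 3beta = 5(15) - 3(8) = 51 — holds.
5) zeta - theta = 15 - 9 = 6, not 3 — does not hold.
6) 4zeta + 4theta = 4(15) + 4(9) = 96 — holds.
7) eta + zeta = 5 + 15 = 20 — holds.
8) zeta + gamma = 15 + 10 = 25 — holds.

Violated: 5.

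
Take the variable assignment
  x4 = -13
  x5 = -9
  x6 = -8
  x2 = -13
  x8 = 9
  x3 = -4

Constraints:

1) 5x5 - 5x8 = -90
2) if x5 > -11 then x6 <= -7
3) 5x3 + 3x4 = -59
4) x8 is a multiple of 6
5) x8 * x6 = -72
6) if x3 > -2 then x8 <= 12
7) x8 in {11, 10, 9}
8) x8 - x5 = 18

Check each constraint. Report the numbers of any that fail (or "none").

1) 5x5 - 5x8 = 5(-9) - 5(9) = -90 — holds.
2) x5 = -9 > -11, so we need x6 ≤ -7; x6 = -8 ≤ -7 — holds.
3) 5x3 + 3x4 = 5(-4) + 3(-13) = -59 — holds.
4) 9 = 6*1 + 3, so 6 does not divide 9 — fails.
5) x8 * x6 = 9 * (-8) = -72 — holds.
6) x3 = -4, not > -2; antecedent false, conditional vacuously true — holds.
7) x8 = 9 is in {11, 10, 9} — holds.
8) x8 - x5 = 9 - (-9) = 18 — holds.

Violated: 4.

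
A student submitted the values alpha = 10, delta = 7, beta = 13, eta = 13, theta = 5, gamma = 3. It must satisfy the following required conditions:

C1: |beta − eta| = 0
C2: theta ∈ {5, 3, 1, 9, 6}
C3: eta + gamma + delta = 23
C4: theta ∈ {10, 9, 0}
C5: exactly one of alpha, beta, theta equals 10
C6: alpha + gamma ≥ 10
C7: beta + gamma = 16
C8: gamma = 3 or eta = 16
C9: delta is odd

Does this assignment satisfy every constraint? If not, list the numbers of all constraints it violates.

No — constraint 4 is not satisfied.

C1: |13 − 13| = 0 — holds.
C2: theta = 5 is in {5, 3, 1, 9, 6} — holds.
C3: eta + gamma + delta = 13 + 3 + 7 = 23 — holds.
C4: theta = 5 is not in {10, 9, 0} — does not hold.
C5: alpha=10, beta=13, theta=5; 1 of them equals 10 — holds.
C6: alpha + gamma = 10 + 3 = 13; 13 ≥ 10 — holds.
C7: beta + gamma = 13 + 3 = 16 — holds.
C8: gamma = 3 = 3 (first disjunct) — holds.
C9: delta = 7 is odd — holds.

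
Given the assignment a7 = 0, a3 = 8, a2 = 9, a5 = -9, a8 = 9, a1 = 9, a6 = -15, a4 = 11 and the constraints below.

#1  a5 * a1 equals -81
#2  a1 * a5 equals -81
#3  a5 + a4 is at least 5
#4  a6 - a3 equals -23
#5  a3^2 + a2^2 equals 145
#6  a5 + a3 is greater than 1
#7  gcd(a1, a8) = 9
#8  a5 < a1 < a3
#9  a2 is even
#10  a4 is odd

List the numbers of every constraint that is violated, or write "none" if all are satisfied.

Constraints 3, 6, 8, 9 do not hold.

#1 a5 * a1 = -9 * 9 = -81 — satisfied.
#2 a1 * a5 = 9 * (-9) = -81 — satisfied.
#3 a5 + a4 = -9 + 11 = 2; 2 < 5, bound 5 not met — violated.
#4 a6 - a3 = -15 - 8 = -23 — satisfied.
#5 a3^2 + a2^2 = 8^2 + 9^2 = 64 + 81 = 145 — satisfied.
#6 a5 + a3 = -9 + 8 = -1; -1 ≤ 1, bound 1 not met — violated.
#7 gcd(9, 9) = 9 — satisfied.
#8 values -9, 9, 8; a1 = 9 is not < a3 = 8 — violated.
#9 a2 = 9 is odd — violated.
#10 a4 = 11 is odd — satisfied.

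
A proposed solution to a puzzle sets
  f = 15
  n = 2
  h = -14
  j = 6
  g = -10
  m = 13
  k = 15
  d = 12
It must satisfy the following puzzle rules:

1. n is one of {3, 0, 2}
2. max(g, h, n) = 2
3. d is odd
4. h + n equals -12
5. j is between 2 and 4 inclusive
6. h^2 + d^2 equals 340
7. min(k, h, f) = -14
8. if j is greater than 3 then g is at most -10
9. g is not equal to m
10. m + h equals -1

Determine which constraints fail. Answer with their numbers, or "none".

The assignment fails constraints 3 and 5.

1. n = 2 is in {3, 0, 2} — holds.
2. max(-10, -14, 2) = 2 — holds.
3. d = 12 is even — does not hold.
4. h + n = -14 + 2 = -12 — holds.
5. j = 6 is outside [2, 4] — does not hold.
6. h^2 + d^2 = (-14)^2 + 12^2 = 196 + 144 = 340 — holds.
7. min(15, -14, 15) = -14 — holds.
8. j = 6 > 3, so we need g ≤ -10; g = -10 ≤ -10 — holds.
9. g = -10, m = 13; distinct — holds.
10. m + h = 13 + (-14) = -1 — holds.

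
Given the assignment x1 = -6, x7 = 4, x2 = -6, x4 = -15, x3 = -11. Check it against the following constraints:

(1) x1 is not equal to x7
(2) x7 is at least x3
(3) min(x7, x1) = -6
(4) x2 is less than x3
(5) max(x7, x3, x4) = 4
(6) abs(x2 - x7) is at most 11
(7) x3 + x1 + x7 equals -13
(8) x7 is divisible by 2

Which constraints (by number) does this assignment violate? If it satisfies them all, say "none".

(1) x1 = -6, x7 = 4; distinct — satisfied.
(2) x7 = 4, x3 = -11; 4 ≥ -11 — satisfied.
(3) min(4, -6) = -6 — satisfied.
(4) x2 = -6, x3 = -11; -6 ≥ -11 (want <) — violated.
(5) max(4, -11, -15) = 4 — satisfied.
(6) abs(-6 - 4) = 10; 10 ≤ 11 — satisfied.
(7) x3 + x1 + x7 = -11 + (-6) + 4 = -13 — satisfied.
(8) 4 / 2 = 2, so 2 divides 4 — satisfied.

Violated: 4.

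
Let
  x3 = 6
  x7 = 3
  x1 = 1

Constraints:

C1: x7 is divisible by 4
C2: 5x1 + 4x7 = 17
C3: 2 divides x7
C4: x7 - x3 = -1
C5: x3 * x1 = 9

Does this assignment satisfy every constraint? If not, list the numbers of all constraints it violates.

C1: 3 = 4*0 + 3, so 4 does not divide 3 — violated.
C2: 5x1 + 4x7 = 5(1) + 4(3) = 17 — satisfied.
C3: 3 = 2*1 + 1, so 2 does not divide 3 — violated.
C4: x7 - x3 = 3 - 6 = -3, not -1 — violated.
C5: x3 * x1 = 6 * 1 = 6, not 9 — violated.

Violated: 1, 3, 4, and 5.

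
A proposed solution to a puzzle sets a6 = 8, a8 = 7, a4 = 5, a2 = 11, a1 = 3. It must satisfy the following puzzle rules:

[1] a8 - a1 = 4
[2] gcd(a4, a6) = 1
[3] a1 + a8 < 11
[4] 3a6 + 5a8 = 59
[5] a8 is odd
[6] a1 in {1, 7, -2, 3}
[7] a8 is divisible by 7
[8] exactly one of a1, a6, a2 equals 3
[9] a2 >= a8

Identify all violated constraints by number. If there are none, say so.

[1] a8 - a1 = 7 - 3 = 4  holds
[2] gcd(5, 8) = 1  holds
[3] a1 + a8 = 3 + 7 = 10; 10 < 11  holds
[4] 3a6 + 5a8 = 3(8) + 5(7) = 59  holds
[5] a8 = 7 is odd  holds
[6] a1 = 3 is in {1, 7, -2, 3}  holds
[7] 7 / 7 = 1, so 7 divides 7  holds
[8] a1=3, a6=8, a2=11; 1 of them equals 3  holds
[9] a2 = 11, a8 = 7; 11 ≥ 7  holds

No violations.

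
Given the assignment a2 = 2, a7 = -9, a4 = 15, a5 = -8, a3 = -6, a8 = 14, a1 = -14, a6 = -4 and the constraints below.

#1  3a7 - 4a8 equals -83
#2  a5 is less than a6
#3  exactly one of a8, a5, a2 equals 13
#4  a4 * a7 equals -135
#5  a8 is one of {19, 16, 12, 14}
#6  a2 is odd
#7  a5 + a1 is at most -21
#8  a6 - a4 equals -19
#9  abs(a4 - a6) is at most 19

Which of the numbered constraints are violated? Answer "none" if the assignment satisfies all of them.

#1 3a7 - 4a8 = 3(-9) - 4(14) = -83  ✓
#2 a5 = -8, a6 = -4; -8 < -4  ✓
#3 a8=14, a5=-8, a2=2; 0 of them equal 13, not exactly one  ✗
#4 a4 * a7 = 15 * (-9) = -135  ✓
#5 a8 = 14 is in {19, 16, 12, 14}  ✓
#6 a2 = 2 is even  ✗
#7 a5 + a1 = -8 + (-14) = -22; -22 ≤ -21  ✓
#8 a6 - a4 = -4 - 15 = -19  ✓
#9 abs(15 - (-4)) = 19; 19 ≤ 19  ✓

The assignment fails constraints 3, 6.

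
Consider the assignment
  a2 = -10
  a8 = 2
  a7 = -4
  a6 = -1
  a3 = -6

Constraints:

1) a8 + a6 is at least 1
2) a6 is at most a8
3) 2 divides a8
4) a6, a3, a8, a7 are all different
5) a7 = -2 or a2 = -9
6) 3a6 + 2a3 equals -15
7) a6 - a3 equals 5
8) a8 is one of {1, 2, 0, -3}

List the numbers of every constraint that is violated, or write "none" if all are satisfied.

No — constraint 5 is not satisfied.

1) a8 + a6 = 2 + (-1) = 1; 1 ≥ 1  holds
2) a6 = -1, a8 = 2; -1 ≤ 2  holds
3) 2 / 2 = 1, so 2 divides 2  holds
4) values -1, -6, 2, -4 are pairwise distinct  holds
5) a7 = -4 ≠ -2 and a2 = -10 ≠ -9; both disjuncts false  fails
6) 3a6 + 2a3 = 3(-1) + 2(-6) = -15  holds
7) a6 - a3 = -1 - (-6) = 5  holds
8) a8 = 2 is in {1, 2, 0, -3}  holds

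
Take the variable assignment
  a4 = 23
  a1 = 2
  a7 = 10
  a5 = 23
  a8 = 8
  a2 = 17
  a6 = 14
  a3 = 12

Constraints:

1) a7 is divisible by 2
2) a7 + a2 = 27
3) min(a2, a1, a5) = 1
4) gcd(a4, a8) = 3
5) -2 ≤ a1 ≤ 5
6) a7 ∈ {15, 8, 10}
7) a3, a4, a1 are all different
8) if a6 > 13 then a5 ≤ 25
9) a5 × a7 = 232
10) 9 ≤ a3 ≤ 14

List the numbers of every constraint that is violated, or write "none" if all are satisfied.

Violated: 3, 4, 9.

1) 10 / 2 = 5, so 2 divides 10  yes
2) a7 + a2 = 10 + 17 = 27  yes
3) min(17, 2, 23) = 2, not 1  no
4) gcd(23, 8) = 1, not 3  no
5) a1 = 2 lies in [-2, 5]  yes
6) a7 = 10 is in {15, 8, 10}  yes
7) values 12, 23, 2 are pairwise distinct  yes
8) a6 = 14 > 13, so we need a5 ≤ 25; a5 = 23 ≤ 25  yes
9) a5 × a7 = 23 × 10 = 230, not 232  no
10) a3 = 12 lies in [9, 14]  yes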